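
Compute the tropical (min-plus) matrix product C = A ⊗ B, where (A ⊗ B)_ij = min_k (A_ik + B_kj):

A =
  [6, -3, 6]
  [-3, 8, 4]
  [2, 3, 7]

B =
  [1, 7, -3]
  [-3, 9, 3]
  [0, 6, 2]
A ⊗ B =
  [-6, 6, 0]
  [-2, 4, -6]
  [0, 9, -1]

Apply the min-plus product entry-by-entry:
  C[0][0] = min over k of (A[0][0] + B[0][0] = 6 + 1 = 7, A[0][1] + B[1][0] = -3 + -3 = -6, A[0][2] + B[2][0] = 6 + 0 = 6) = -6 (attained at k = 1)
  C[0][1] = min over k of (A[0][0] + B[0][1] = 6 + 7 = 13, A[0][1] + B[1][1] = -3 + 9 = 6, A[0][2] + B[2][1] = 6 + 6 = 12) = 6 (attained at k = 1)
  C[0][2] = min over k of (A[0][0] + B[0][2] = 6 + -3 = 3, A[0][1] + B[1][2] = -3 + 3 = 0, A[0][2] + B[2][2] = 6 + 2 = 8) = 0 (attained at k = 1)
  C[1][0] = min over k of (A[1][0] + B[0][0] = -3 + 1 = -2, A[1][1] + B[1][0] = 8 + -3 = 5, A[1][2] + B[2][0] = 4 + 0 = 4) = -2 (attained at k = 0)
  C[1][1] = min over k of (A[1][0] + B[0][1] = -3 + 7 = 4, A[1][1] + B[1][1] = 8 + 9 = 17, A[1][2] + B[2][1] = 4 + 6 = 10) = 4 (attained at k = 0)
  C[1][2] = min over k of (A[1][0] + B[0][2] = -3 + -3 = -6, A[1][1] + B[1][2] = 8 + 3 = 11, A[1][2] + B[2][2] = 4 + 2 = 6) = -6 (attained at k = 0)
  C[2][0] = min over k of (A[2][0] + B[0][0] = 2 + 1 = 3, A[2][1] + B[1][0] = 3 + -3 = 0, A[2][2] + B[2][0] = 7 + 0 = 7) = 0 (attained at k = 1)
  C[2][1] = min over k of (A[2][0] + B[0][1] = 2 + 7 = 9, A[2][1] + B[1][1] = 3 + 9 = 12, A[2][2] + B[2][1] = 7 + 6 = 13) = 9 (attained at k = 0)
  C[2][2] = min over k of (A[2][0] + B[0][2] = 2 + -3 = -1, A[2][1] + B[1][2] = 3 + 3 = 6, A[2][2] + B[2][2] = 7 + 2 = 9) = -1 (attained at k = 0)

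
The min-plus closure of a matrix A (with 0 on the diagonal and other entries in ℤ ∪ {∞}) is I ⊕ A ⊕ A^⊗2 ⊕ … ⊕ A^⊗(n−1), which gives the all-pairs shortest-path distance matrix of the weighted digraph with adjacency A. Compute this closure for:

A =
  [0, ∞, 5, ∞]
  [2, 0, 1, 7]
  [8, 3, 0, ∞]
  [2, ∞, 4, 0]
Closure =
  [0, 8, 5, 15]
  [2, 0, 1, 7]
  [5, 3, 0, 10]
  [2, 7, 4, 0]

This is the Floyd-Warshall all-pairs shortest-path computation. For each intermediate vertex k = 0, 1, …, 3, update dist[i][j] ← min(dist[i][j], dist[i][k] + dist[k][j]). The final matrix gives, for each (i, j), the minimum total weight of any directed path from i to j (possibly empty when i = j).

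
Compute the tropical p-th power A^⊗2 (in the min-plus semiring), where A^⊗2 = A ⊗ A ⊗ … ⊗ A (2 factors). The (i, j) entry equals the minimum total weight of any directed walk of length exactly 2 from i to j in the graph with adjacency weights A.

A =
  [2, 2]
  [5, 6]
A^⊗2 =
  [4, 4]
  [7, 7]

Each entry (A^⊗2)_ij equals the minimum over all length-2 walks i = v_0 → v_1 → … → v_2 = j of Σ_t A[v_t][v_{t+1}]. For example, for (i, j) = (0, 1) we minimise over 2 possible intermediate vertex sequences; the minimum is 4, attained along the walk 0 → 0 → 1.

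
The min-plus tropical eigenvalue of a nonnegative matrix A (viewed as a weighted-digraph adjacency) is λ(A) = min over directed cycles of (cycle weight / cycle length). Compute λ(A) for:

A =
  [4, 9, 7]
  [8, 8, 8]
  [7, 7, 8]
λ(A) = 4

Enumerate directed cycles and compute their means (weight / length). Sample:
  cycle 0 → 0: weight = 4, length = 1, mean = 4/1 ≈ 4.000
  cycle 1 → 1: weight = 8, length = 1, mean = 8/1 ≈ 8.000
  cycle 2 → 2: weight = 8, length = 1, mean = 8/1 ≈ 8.000
  cycle 0 → 1 → 0: weight = 17, length = 2, mean = 17/2 ≈ 8.500
  cycle 0 → 2 → 0: weight = 14, length = 2, mean = 14/2 ≈ 7.000
  cycle 1 → 0 → 1: weight = 17, length = 2, mean = 17/2 ≈ 8.500
Minimum mean = 4.000, attained e.g. along the cycle 0 → 0 with weight 4 and length 1. So λ(A) = 4/1 = 4.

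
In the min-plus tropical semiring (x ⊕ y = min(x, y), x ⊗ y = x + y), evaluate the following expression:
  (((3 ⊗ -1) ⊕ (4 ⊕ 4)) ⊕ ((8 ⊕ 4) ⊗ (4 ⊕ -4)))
(((3 ⊗ -1) ⊕ (4 ⊕ 4)) ⊕ ((8 ⊕ 4) ⊗ (4 ⊕ -4))) = 0

Expand innermost to outermost. Recall ⊕ takes the minimum of its arguments and ⊗ takes their sum. Working out the expression (((3 ⊗ -1) ⊕ (4 ⊕ 4)) ⊕ ((8 ⊕ 4) ⊗ (4 ⊕ -4))) gives 0.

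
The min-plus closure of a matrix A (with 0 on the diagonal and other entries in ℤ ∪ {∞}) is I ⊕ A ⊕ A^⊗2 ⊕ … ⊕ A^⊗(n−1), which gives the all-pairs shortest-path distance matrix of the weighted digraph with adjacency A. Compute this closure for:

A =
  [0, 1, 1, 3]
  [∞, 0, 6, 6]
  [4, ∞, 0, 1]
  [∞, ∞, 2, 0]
Closure =
  [0, 1, 1, 2]
  [10, 0, 6, 6]
  [4, 5, 0, 1]
  [6, 7, 2, 0]

This is the Floyd-Warshall all-pairs shortest-path computation. For each intermediate vertex k = 0, 1, …, 3, update dist[i][j] ← min(dist[i][j], dist[i][k] + dist[k][j]). The final matrix gives, for each (i, j), the minimum total weight of any directed path from i to j (possibly empty when i = j).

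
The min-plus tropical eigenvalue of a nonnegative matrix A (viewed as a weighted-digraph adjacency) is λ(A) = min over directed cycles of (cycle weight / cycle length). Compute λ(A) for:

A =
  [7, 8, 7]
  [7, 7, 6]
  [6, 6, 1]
λ(A) = 1

Enumerate directed cycles and compute their means (weight / length). Sample:
  cycle 0 → 0: weight = 7, length = 1, mean = 7/1 ≈ 7.000
  cycle 1 → 1: weight = 7, length = 1, mean = 7/1 ≈ 7.000
  cycle 2 → 2: weight = 1, length = 1, mean = 1/1 ≈ 1.000
  cycle 0 → 1 → 0: weight = 15, length = 2, mean = 15/2 ≈ 7.500
  cycle 0 → 2 → 0: weight = 13, length = 2, mean = 13/2 ≈ 6.500
  cycle 1 → 0 → 1: weight = 15, length = 2, mean = 15/2 ≈ 7.500
Minimum mean = 1.000, attained e.g. along the cycle 2 → 2 with weight 1 and length 1. So λ(A) = 1/1 = 1.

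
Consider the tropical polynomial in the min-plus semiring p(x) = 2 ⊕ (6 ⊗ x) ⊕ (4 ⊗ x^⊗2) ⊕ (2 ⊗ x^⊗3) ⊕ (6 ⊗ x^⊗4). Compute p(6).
p(6) = 2

A tropical monomial a ⊗ x^⊗i evaluates to a + i · x. Evaluating each term at x = 6:
  Term 0 contributes 2 + 0 · 6 = 2
  Term 1 contributes 6 + 1 · 6 = 12
  Term 2 contributes 4 + 2 · 6 = 16
  Term 3 contributes 2 + 3 · 6 = 20
  Term 4 contributes 6 + 4 · 6 = 30
p(6) = ⊕ of these = min[2, 12, 16, 20, 30] = 2.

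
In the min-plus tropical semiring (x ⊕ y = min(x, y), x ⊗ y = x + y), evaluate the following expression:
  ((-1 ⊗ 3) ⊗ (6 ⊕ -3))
((-1 ⊗ 3) ⊗ (6 ⊕ -3)) = -1

Expand innermost to outermost. Recall ⊕ takes the minimum of its arguments and ⊗ takes their sum. Working out the expression ((-1 ⊗ 3) ⊗ (6 ⊕ -3)) gives -1.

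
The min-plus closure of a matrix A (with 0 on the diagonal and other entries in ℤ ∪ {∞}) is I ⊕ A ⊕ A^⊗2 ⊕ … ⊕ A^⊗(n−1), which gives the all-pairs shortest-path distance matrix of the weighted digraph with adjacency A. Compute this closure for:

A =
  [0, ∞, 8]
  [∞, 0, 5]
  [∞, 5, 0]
Closure =
  [0, 13, 8]
  [∞, 0, 5]
  [∞, 5, 0]

This is the Floyd-Warshall all-pairs shortest-path computation. For each intermediate vertex k = 0, 1, …, 2, update dist[i][j] ← min(dist[i][j], dist[i][k] + dist[k][j]). The final matrix gives, for each (i, j), the minimum total weight of any directed path from i to j (possibly empty when i = j).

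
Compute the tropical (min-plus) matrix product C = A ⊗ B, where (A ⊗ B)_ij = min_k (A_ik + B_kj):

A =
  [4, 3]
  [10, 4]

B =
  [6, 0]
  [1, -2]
A ⊗ B =
  [4, 1]
  [5, 2]

Apply the min-plus product entry-by-entry:
  C[0][0] = min over k of (A[0][0] + B[0][0] = 4 + 6 = 10, A[0][1] + B[1][0] = 3 + 1 = 4) = 4 (attained at k = 1)
  C[0][1] = min over k of (A[0][0] + B[0][1] = 4 + 0 = 4, A[0][1] + B[1][1] = 3 + -2 = 1) = 1 (attained at k = 1)
  C[1][0] = min over k of (A[1][0] + B[0][0] = 10 + 6 = 16, A[1][1] + B[1][0] = 4 + 1 = 5) = 5 (attained at k = 1)
  C[1][1] = min over k of (A[1][0] + B[0][1] = 10 + 0 = 10, A[1][1] + B[1][1] = 4 + -2 = 2) = 2 (attained at k = 1)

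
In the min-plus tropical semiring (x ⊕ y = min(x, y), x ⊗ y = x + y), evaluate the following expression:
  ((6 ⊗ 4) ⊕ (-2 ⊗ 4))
((6 ⊗ 4) ⊕ (-2 ⊗ 4)) = 2

Expand innermost to outermost. Recall ⊕ takes the minimum of its arguments and ⊗ takes their sum. Working out the expression ((6 ⊗ 4) ⊕ (-2 ⊗ 4)) gives 2.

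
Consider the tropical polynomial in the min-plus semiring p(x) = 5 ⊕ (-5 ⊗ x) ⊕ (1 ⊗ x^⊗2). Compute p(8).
p(8) = 3

A tropical monomial a ⊗ x^⊗i evaluates to a + i · x. Evaluating each term at x = 8:
  Term 0 contributes 5 + 0 · 8 = 5
  Term 1 contributes -5 + 1 · 8 = 3
  Term 2 contributes 1 + 2 · 8 = 17
p(8) = ⊕ of these = min[5, 3, 17] = 3.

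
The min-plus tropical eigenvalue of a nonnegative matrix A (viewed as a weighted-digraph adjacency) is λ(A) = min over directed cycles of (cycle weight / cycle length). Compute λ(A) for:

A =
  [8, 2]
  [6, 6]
λ(A) = 4

Enumerate directed cycles and compute their means (weight / length). Sample:
  cycle 0 → 0: weight = 8, length = 1, mean = 8/1 ≈ 8.000
  cycle 1 → 1: weight = 6, length = 1, mean = 6/1 ≈ 6.000
  cycle 0 → 1 → 0: weight = 8, length = 2, mean = 8/2 ≈ 4.000
  cycle 1 → 0 → 1: weight = 8, length = 2, mean = 8/2 ≈ 4.000
Minimum mean = 4.000, attained e.g. along the cycle 0 → 1 → 0 with weight 8 and length 2. So λ(A) = 8/2 = 4.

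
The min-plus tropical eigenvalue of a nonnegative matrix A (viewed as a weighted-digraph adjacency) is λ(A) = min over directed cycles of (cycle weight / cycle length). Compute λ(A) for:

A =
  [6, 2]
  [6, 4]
λ(A) = 4

Enumerate directed cycles and compute their means (weight / length). Sample:
  cycle 0 → 0: weight = 6, length = 1, mean = 6/1 ≈ 6.000
  cycle 1 → 1: weight = 4, length = 1, mean = 4/1 ≈ 4.000
  cycle 0 → 1 → 0: weight = 8, length = 2, mean = 8/2 ≈ 4.000
  cycle 1 → 0 → 1: weight = 8, length = 2, mean = 8/2 ≈ 4.000
Minimum mean = 4.000, attained e.g. along the cycle 1 → 1 with weight 4 and length 1. So λ(A) = 4/1 = 4.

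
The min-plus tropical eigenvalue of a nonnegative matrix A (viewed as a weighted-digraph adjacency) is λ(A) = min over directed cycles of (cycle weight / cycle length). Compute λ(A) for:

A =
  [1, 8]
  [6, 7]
λ(A) = 1

Enumerate directed cycles and compute their means (weight / length). Sample:
  cycle 0 → 0: weight = 1, length = 1, mean = 1/1 ≈ 1.000
  cycle 1 → 1: weight = 7, length = 1, mean = 7/1 ≈ 7.000
  cycle 0 → 1 → 0: weight = 14, length = 2, mean = 14/2 ≈ 7.000
  cycle 1 → 0 → 1: weight = 14, length = 2, mean = 14/2 ≈ 7.000
Minimum mean = 1.000, attained e.g. along the cycle 0 → 0 with weight 1 and length 1. So λ(A) = 1/1 = 1.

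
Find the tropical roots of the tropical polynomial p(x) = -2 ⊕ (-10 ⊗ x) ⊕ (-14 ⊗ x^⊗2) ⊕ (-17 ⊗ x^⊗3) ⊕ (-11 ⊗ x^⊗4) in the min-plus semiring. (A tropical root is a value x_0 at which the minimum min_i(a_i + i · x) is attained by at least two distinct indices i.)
Roots: {-6, 3, 4, 8}

Each tropical root is a break point of the lower envelope of the lines y = a_i + i · x (there are 5 lines, with slopes 0, 1, ..., 4). Only the lines that attain the minimum somewhere contribute to roots; other lines are dominated. Here the surviving (envelope) indices are i = 4, i = 3, i = 2, i = 1, i = 0.
Intersections between consecutive envelope lines give the roots: for adjacent envelope indices i < j the intersection is x = (a_i − a_j) / (j − i). Reading off the sorted break points: {-6, 3, 4, 8}.
Verification: at each break x_0, at least two indices attain the minimum of min_i(a_i + i · x_0).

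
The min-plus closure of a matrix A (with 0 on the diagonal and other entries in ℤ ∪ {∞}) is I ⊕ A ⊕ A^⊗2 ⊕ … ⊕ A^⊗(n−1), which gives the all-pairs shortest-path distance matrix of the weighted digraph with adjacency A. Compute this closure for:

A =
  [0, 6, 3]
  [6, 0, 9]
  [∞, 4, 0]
Closure =
  [0, 6, 3]
  [6, 0, 9]
  [10, 4, 0]

This is the Floyd-Warshall all-pairs shortest-path computation. For each intermediate vertex k = 0, 1, …, 2, update dist[i][j] ← min(dist[i][j], dist[i][k] + dist[k][j]). The final matrix gives, for each (i, j), the minimum total weight of any directed path from i to j (possibly empty when i = j).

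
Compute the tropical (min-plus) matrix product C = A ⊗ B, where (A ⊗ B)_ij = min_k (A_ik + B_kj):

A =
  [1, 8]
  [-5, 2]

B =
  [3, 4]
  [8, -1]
A ⊗ B =
  [4, 5]
  [-2, -1]

Apply the min-plus product entry-by-entry:
  C[0][0] = min over k of (A[0][0] + B[0][0] = 1 + 3 = 4, A[0][1] + B[1][0] = 8 + 8 = 16) = 4 (attained at k = 0)
  C[0][1] = min over k of (A[0][0] + B[0][1] = 1 + 4 = 5, A[0][1] + B[1][1] = 8 + -1 = 7) = 5 (attained at k = 0)
  C[1][0] = min over k of (A[1][0] + B[0][0] = -5 + 3 = -2, A[1][1] + B[1][0] = 2 + 8 = 10) = -2 (attained at k = 0)
  C[1][1] = min over k of (A[1][0] + B[0][1] = -5 + 4 = -1, A[1][1] + B[1][1] = 2 + -1 = 1) = -1 (attained at k = 0)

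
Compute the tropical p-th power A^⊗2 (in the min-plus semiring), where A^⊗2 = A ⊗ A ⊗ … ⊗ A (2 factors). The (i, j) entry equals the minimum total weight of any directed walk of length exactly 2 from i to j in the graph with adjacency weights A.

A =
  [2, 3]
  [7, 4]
A^⊗2 =
  [4, 5]
  [9, 8]

Each entry (A^⊗2)_ij equals the minimum over all length-2 walks i = v_0 → v_1 → … → v_2 = j of Σ_t A[v_t][v_{t+1}]. For example, for (i, j) = (0, 1) we minimise over 2 possible intermediate vertex sequences; the minimum is 5, attained along the walk 0 → 0 → 1.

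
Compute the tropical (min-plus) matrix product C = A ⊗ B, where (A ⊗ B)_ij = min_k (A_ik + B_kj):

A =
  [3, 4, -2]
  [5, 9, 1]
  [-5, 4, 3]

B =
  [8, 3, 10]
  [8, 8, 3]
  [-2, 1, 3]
A ⊗ B =
  [-4, -1, 1]
  [-1, 2, 4]
  [1, -2, 5]

Apply the min-plus product entry-by-entry:
  C[0][0] = min over k of (A[0][0] + B[0][0] = 3 + 8 = 11, A[0][1] + B[1][0] = 4 + 8 = 12, A[0][2] + B[2][0] = -2 + -2 = -4) = -4 (attained at k = 2)
  C[0][1] = min over k of (A[0][0] + B[0][1] = 3 + 3 = 6, A[0][1] + B[1][1] = 4 + 8 = 12, A[0][2] + B[2][1] = -2 + 1 = -1) = -1 (attained at k = 2)
  C[0][2] = min over k of (A[0][0] + B[0][2] = 3 + 10 = 13, A[0][1] + B[1][2] = 4 + 3 = 7, A[0][2] + B[2][2] = -2 + 3 = 1) = 1 (attained at k = 2)
  C[1][0] = min over k of (A[1][0] + B[0][0] = 5 + 8 = 13, A[1][1] + B[1][0] = 9 + 8 = 17, A[1][2] + B[2][0] = 1 + -2 = -1) = -1 (attained at k = 2)
  C[1][1] = min over k of (A[1][0] + B[0][1] = 5 + 3 = 8, A[1][1] + B[1][1] = 9 + 8 = 17, A[1][2] + B[2][1] = 1 + 1 = 2) = 2 (attained at k = 2)
  C[1][2] = min over k of (A[1][0] + B[0][2] = 5 + 10 = 15, A[1][1] + B[1][2] = 9 + 3 = 12, A[1][2] + B[2][2] = 1 + 3 = 4) = 4 (attained at k = 2)
  C[2][0] = min over k of (A[2][0] + B[0][0] = -5 + 8 = 3, A[2][1] + B[1][0] = 4 + 8 = 12, A[2][2] + B[2][0] = 3 + -2 = 1) = 1 (attained at k = 2)
  C[2][1] = min over k of (A[2][0] + B[0][1] = -5 + 3 = -2, A[2][1] + B[1][1] = 4 + 8 = 12, A[2][2] + B[2][1] = 3 + 1 = 4) = -2 (attained at k = 0)
  C[2][2] = min over k of (A[2][0] + B[0][2] = -5 + 10 = 5, A[2][1] + B[1][2] = 4 + 3 = 7, A[2][2] + B[2][2] = 3 + 3 = 6) = 5 (attained at k = 0)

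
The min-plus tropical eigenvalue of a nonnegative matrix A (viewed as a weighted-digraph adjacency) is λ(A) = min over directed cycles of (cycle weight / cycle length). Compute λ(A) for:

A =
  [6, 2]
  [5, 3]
λ(A) = 3

Enumerate directed cycles and compute their means (weight / length). Sample:
  cycle 0 → 0: weight = 6, length = 1, mean = 6/1 ≈ 6.000
  cycle 1 → 1: weight = 3, length = 1, mean = 3/1 ≈ 3.000
  cycle 0 → 1 → 0: weight = 7, length = 2, mean = 7/2 ≈ 3.500
  cycle 1 → 0 → 1: weight = 7, length = 2, mean = 7/2 ≈ 3.500
Minimum mean = 3.000, attained e.g. along the cycle 1 → 1 with weight 3 and length 1. So λ(A) = 3/1 = 3.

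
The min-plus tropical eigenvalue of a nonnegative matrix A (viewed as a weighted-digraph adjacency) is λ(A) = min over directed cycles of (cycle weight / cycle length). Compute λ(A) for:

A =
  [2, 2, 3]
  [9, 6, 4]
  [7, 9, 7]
λ(A) = 2

Enumerate directed cycles and compute their means (weight / length). Sample:
  cycle 0 → 0: weight = 2, length = 1, mean = 2/1 ≈ 2.000
  cycle 1 → 1: weight = 6, length = 1, mean = 6/1 ≈ 6.000
  cycle 2 → 2: weight = 7, length = 1, mean = 7/1 ≈ 7.000
  cycle 0 → 1 → 0: weight = 11, length = 2, mean = 11/2 ≈ 5.500
  cycle 0 → 2 → 0: weight = 10, length = 2, mean = 10/2 ≈ 5.000
  cycle 1 → 0 → 1: weight = 11, length = 2, mean = 11/2 ≈ 5.500
Minimum mean = 2.000, attained e.g. along the cycle 0 → 0 with weight 2 and length 1. So λ(A) = 2/1 = 2.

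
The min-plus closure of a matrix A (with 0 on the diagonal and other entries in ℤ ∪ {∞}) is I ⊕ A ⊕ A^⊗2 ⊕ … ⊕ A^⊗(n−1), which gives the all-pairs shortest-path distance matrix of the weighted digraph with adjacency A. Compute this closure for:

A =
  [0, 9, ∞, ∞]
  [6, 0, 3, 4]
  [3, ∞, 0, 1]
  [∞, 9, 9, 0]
Closure =
  [0, 9, 12, 13]
  [6, 0, 3, 4]
  [3, 10, 0, 1]
  [12, 9, 9, 0]

This is the Floyd-Warshall all-pairs shortest-path computation. For each intermediate vertex k = 0, 1, …, 3, update dist[i][j] ← min(dist[i][j], dist[i][k] + dist[k][j]). The final matrix gives, for each (i, j), the minimum total weight of any directed path from i to j (possibly empty when i = j).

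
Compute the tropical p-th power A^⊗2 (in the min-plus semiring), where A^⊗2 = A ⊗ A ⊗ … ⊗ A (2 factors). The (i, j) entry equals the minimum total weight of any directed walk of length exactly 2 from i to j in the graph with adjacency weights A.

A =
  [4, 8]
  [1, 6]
A^⊗2 =
  [8, 12]
  [5, 9]

Each entry (A^⊗2)_ij equals the minimum over all length-2 walks i = v_0 → v_1 → … → v_2 = j of Σ_t A[v_t][v_{t+1}]. For example, for (i, j) = (0, 1) we minimise over 2 possible intermediate vertex sequences; the minimum is 12, attained along the walk 0 → 0 → 1.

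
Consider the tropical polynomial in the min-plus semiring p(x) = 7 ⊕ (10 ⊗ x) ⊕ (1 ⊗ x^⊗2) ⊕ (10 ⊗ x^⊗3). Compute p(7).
p(7) = 7

A tropical monomial a ⊗ x^⊗i evaluates to a + i · x. Evaluating each term at x = 7:
  Term 0 contributes 7 + 0 · 7 = 7
  Term 1 contributes 10 + 1 · 7 = 17
  Term 2 contributes 1 + 2 · 7 = 15
  Term 3 contributes 10 + 3 · 7 = 31
p(7) = ⊕ of these = min[7, 17, 15, 31] = 7.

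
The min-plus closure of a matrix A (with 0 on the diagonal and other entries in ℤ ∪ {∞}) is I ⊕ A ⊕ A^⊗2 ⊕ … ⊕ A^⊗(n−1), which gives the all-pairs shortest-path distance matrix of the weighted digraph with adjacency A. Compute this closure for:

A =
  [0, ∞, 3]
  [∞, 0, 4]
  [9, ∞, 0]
Closure =
  [0, ∞, 3]
  [13, 0, 4]
  [9, ∞, 0]

This is the Floyd-Warshall all-pairs shortest-path computation. For each intermediate vertex k = 0, 1, …, 2, update dist[i][j] ← min(dist[i][j], dist[i][k] + dist[k][j]). The final matrix gives, for each (i, j), the minimum total weight of any directed path from i to j (possibly empty when i = j).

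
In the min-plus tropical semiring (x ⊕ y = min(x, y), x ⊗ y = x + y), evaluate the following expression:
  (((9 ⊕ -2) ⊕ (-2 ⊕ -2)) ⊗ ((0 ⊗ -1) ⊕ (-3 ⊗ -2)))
(((9 ⊕ -2) ⊕ (-2 ⊕ -2)) ⊗ ((0 ⊗ -1) ⊕ (-3 ⊗ -2))) = -7

Expand innermost to outermost. Recall ⊕ takes the minimum of its arguments and ⊗ takes their sum. Working out the expression (((9 ⊕ -2) ⊕ (-2 ⊕ -2)) ⊗ ((0 ⊗ -1) ⊕ (-3 ⊗ -2))) gives -7.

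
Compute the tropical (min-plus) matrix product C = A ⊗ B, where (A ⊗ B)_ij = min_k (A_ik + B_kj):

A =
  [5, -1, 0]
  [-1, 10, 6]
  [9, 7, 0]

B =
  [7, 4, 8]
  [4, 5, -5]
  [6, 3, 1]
A ⊗ B =
  [3, 3, -6]
  [6, 3, 5]
  [6, 3, 1]

Apply the min-plus product entry-by-entry:
  C[0][0] = min over k of (A[0][0] + B[0][0] = 5 + 7 = 12, A[0][1] + B[1][0] = -1 + 4 = 3, A[0][2] + B[2][0] = 0 + 6 = 6) = 3 (attained at k = 1)
  C[0][1] = min over k of (A[0][0] + B[0][1] = 5 + 4 = 9, A[0][1] + B[1][1] = -1 + 5 = 4, A[0][2] + B[2][1] = 0 + 3 = 3) = 3 (attained at k = 2)
  C[0][2] = min over k of (A[0][0] + B[0][2] = 5 + 8 = 13, A[0][1] + B[1][2] = -1 + -5 = -6, A[0][2] + B[2][2] = 0 + 1 = 1) = -6 (attained at k = 1)
  C[1][0] = min over k of (A[1][0] + B[0][0] = -1 + 7 = 6, A[1][1] + B[1][0] = 10 + 4 = 14, A[1][2] + B[2][0] = 6 + 6 = 12) = 6 (attained at k = 0)
  C[1][1] = min over k of (A[1][0] + B[0][1] = -1 + 4 = 3, A[1][1] + B[1][1] = 10 + 5 = 15, A[1][2] + B[2][1] = 6 + 3 = 9) = 3 (attained at k = 0)
  C[1][2] = min over k of (A[1][0] + B[0][2] = -1 + 8 = 7, A[1][1] + B[1][2] = 10 + -5 = 5, A[1][2] + B[2][2] = 6 + 1 = 7) = 5 (attained at k = 1)
  C[2][0] = min over k of (A[2][0] + B[0][0] = 9 + 7 = 16, A[2][1] + B[1][0] = 7 + 4 = 11, A[2][2] + B[2][0] = 0 + 6 = 6) = 6 (attained at k = 2)
  C[2][1] = min over k of (A[2][0] + B[0][1] = 9 + 4 = 13, A[2][1] + B[1][1] = 7 + 5 = 12, A[2][2] + B[2][1] = 0 + 3 = 3) = 3 (attained at k = 2)
  C[2][2] = min over k of (A[2][0] + B[0][2] = 9 + 8 = 17, A[2][1] + B[1][2] = 7 + -5 = 2, A[2][2] + B[2][2] = 0 + 1 = 1) = 1 (attained at k = 2)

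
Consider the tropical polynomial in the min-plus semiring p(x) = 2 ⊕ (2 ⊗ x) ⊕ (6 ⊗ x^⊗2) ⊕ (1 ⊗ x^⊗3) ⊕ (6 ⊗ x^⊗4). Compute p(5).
p(5) = 2

A tropical monomial a ⊗ x^⊗i evaluates to a + i · x. Evaluating each term at x = 5:
  Term 0 contributes 2 + 0 · 5 = 2
  Term 1 contributes 2 + 1 · 5 = 7
  Term 2 contributes 6 + 2 · 5 = 16
  Term 3 contributes 1 + 3 · 5 = 16
  Term 4 contributes 6 + 4 · 5 = 26
p(5) = ⊕ of these = min[2, 7, 16, 16, 26] = 2.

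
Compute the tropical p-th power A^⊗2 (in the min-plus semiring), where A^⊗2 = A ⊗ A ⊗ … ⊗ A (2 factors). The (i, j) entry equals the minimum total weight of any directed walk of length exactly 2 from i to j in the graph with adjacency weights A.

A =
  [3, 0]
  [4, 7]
A^⊗2 =
  [4, 3]
  [7, 4]

Each entry (A^⊗2)_ij equals the minimum over all length-2 walks i = v_0 → v_1 → … → v_2 = j of Σ_t A[v_t][v_{t+1}]. For example, for (i, j) = (0, 1) we minimise over 2 possible intermediate vertex sequences; the minimum is 3, attained along the walk 0 → 0 → 1.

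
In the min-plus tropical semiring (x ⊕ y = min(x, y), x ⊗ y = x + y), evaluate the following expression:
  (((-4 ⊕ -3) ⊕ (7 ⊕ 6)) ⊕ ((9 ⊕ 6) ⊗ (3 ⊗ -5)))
(((-4 ⊕ -3) ⊕ (7 ⊕ 6)) ⊕ ((9 ⊕ 6) ⊗ (3 ⊗ -5))) = -4

Expand innermost to outermost. Recall ⊕ takes the minimum of its arguments and ⊗ takes their sum. Working out the expression (((-4 ⊕ -3) ⊕ (7 ⊕ 6)) ⊕ ((9 ⊕ 6) ⊗ (3 ⊗ -5))) gives -4.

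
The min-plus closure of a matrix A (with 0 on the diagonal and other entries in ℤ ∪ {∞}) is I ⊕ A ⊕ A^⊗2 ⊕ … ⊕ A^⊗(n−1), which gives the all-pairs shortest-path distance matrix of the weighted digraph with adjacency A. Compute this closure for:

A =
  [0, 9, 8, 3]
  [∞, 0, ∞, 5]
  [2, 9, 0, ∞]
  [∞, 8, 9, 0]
Closure =
  [0, 9, 8, 3]
  [16, 0, 14, 5]
  [2, 9, 0, 5]
  [11, 8, 9, 0]

This is the Floyd-Warshall all-pairs shortest-path computation. For each intermediate vertex k = 0, 1, …, 3, update dist[i][j] ← min(dist[i][j], dist[i][k] + dist[k][j]). The final matrix gives, for each (i, j), the minimum total weight of any directed path from i to j (possibly empty when i = j).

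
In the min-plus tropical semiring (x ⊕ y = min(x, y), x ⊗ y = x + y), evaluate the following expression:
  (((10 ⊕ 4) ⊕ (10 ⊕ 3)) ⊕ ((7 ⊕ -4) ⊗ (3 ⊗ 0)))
(((10 ⊕ 4) ⊕ (10 ⊕ 3)) ⊕ ((7 ⊕ -4) ⊗ (3 ⊗ 0))) = -1

Expand innermost to outermost. Recall ⊕ takes the minimum of its arguments and ⊗ takes their sum. Working out the expression (((10 ⊕ 4) ⊕ (10 ⊕ 3)) ⊕ ((7 ⊕ -4) ⊗ (3 ⊗ 0))) gives -1.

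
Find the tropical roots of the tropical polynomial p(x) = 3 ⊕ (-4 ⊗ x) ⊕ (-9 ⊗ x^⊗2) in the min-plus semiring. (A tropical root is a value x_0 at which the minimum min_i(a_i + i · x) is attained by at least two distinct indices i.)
Roots: {5, 7}

Each tropical root is a break point of the lower envelope of the lines y = a_i + i · x (there are 3 lines, with slopes 0, 1, ..., 2). Only the lines that attain the minimum somewhere contribute to roots; other lines are dominated. Here the surviving (envelope) indices are i = 2, i = 1, i = 0.
Intersections between consecutive envelope lines give the roots: for adjacent envelope indices i < j the intersection is x = (a_i − a_j) / (j − i). Reading off the sorted break points: {5, 7}.
Verification: at each break x_0, at least two indices attain the minimum of min_i(a_i + i · x_0).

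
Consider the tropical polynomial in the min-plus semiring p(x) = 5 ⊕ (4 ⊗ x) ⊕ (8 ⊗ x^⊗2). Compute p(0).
p(0) = 4

A tropical monomial a ⊗ x^⊗i evaluates to a + i · x. Evaluating each term at x = 0:
  Term 0 contributes 5 + 0 · 0 = 5
  Term 1 contributes 4 + 1 · 0 = 4
  Term 2 contributes 8 + 2 · 0 = 8
p(0) = ⊕ of these = min[5, 4, 8] = 4.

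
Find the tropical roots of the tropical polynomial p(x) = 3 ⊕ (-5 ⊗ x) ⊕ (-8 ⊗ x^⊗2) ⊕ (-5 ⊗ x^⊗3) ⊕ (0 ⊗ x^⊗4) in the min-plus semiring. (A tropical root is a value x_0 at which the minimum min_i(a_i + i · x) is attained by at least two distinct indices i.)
Roots: {-5, -3, 3, 8}

Each tropical root is a break point of the lower envelope of the lines y = a_i + i · x (there are 5 lines, with slopes 0, 1, ..., 4). Only the lines that attain the minimum somewhere contribute to roots; other lines are dominated. Here the surviving (envelope) indices are i = 4, i = 3, i = 2, i = 1, i = 0.
Intersections between consecutive envelope lines give the roots: for adjacent envelope indices i < j the intersection is x = (a_i − a_j) / (j − i). Reading off the sorted break points: {-5, -3, 3, 8}.
Verification: at each break x_0, at least two indices attain the minimum of min_i(a_i + i · x_0).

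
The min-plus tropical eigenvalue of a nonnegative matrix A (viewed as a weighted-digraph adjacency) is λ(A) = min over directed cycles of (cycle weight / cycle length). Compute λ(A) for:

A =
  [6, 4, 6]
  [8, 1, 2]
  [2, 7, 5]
λ(A) = 1

Enumerate directed cycles and compute their means (weight / length). Sample:
  cycle 0 → 0: weight = 6, length = 1, mean = 6/1 ≈ 6.000
  cycle 1 → 1: weight = 1, length = 1, mean = 1/1 ≈ 1.000
  cycle 2 → 2: weight = 5, length = 1, mean = 5/1 ≈ 5.000
  cycle 0 → 1 → 0: weight = 12, length = 2, mean = 12/2 ≈ 6.000
  cycle 0 → 2 → 0: weight = 8, length = 2, mean = 8/2 ≈ 4.000
  cycle 1 → 0 → 1: weight = 12, length = 2, mean = 12/2 ≈ 6.000
Minimum mean = 1.000, attained e.g. along the cycle 1 → 1 with weight 1 and length 1. So λ(A) = 1/1 = 1.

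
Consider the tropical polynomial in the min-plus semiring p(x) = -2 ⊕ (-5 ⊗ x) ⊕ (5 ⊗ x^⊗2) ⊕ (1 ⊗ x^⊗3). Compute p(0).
p(0) = -5

A tropical monomial a ⊗ x^⊗i evaluates to a + i · x. Evaluating each term at x = 0:
  Term 0 contributes -2 + 0 · 0 = -2
  Term 1 contributes -5 + 1 · 0 = -5
  Term 2 contributes 5 + 2 · 0 = 5
  Term 3 contributes 1 + 3 · 0 = 1
p(0) = ⊕ of these = min[-2, -5, 5, 1] = -5.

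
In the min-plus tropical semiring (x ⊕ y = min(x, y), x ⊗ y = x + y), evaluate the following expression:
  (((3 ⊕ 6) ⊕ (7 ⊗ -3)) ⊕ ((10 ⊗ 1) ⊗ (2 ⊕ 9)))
(((3 ⊕ 6) ⊕ (7 ⊗ -3)) ⊕ ((10 ⊗ 1) ⊗ (2 ⊕ 9))) = 3

Expand innermost to outermost. Recall ⊕ takes the minimum of its arguments and ⊗ takes their sum. Working out the expression (((3 ⊕ 6) ⊕ (7 ⊗ -3)) ⊕ ((10 ⊗ 1) ⊗ (2 ⊕ 9))) gives 3.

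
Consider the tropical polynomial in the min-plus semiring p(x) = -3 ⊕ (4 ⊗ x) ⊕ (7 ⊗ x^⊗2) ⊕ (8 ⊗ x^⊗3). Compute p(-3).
p(-3) = -3

A tropical monomial a ⊗ x^⊗i evaluates to a + i · x. Evaluating each term at x = -3:
  Term 0 contributes -3 + 0 · -3 = -3
  Term 1 contributes 4 + 1 · -3 = 1
  Term 2 contributes 7 + 2 · -3 = 1
  Term 3 contributes 8 + 3 · -3 = -1
p(-3) = ⊕ of these = min[-3, 1, 1, -1] = -3.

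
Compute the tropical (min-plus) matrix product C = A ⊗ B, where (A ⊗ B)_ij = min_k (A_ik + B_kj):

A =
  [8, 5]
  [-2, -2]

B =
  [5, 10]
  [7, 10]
A ⊗ B =
  [12, 15]
  [3, 8]

Apply the min-plus product entry-by-entry:
  C[0][0] = min over k of (A[0][0] + B[0][0] = 8 + 5 = 13, A[0][1] + B[1][0] = 5 + 7 = 12) = 12 (attained at k = 1)
  C[0][1] = min over k of (A[0][0] + B[0][1] = 8 + 10 = 18, A[0][1] + B[1][1] = 5 + 10 = 15) = 15 (attained at k = 1)
  C[1][0] = min over k of (A[1][0] + B[0][0] = -2 + 5 = 3, A[1][1] + B[1][0] = -2 + 7 = 5) = 3 (attained at k = 0)
  C[1][1] = min over k of (A[1][0] + B[0][1] = -2 + 10 = 8, A[1][1] + B[1][1] = -2 + 10 = 8) = 8 (attained at k = 0)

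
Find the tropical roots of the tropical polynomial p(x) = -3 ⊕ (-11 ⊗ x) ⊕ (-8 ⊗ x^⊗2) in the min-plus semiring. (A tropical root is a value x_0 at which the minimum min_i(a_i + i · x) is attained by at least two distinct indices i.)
Roots: {-3, 8}

Each tropical root is a break point of the lower envelope of the lines y = a_i + i · x (there are 3 lines, with slopes 0, 1, ..., 2). Only the lines that attain the minimum somewhere contribute to roots; other lines are dominated. Here the surviving (envelope) indices are i = 2, i = 1, i = 0.
Intersections between consecutive envelope lines give the roots: for adjacent envelope indices i < j the intersection is x = (a_i − a_j) / (j − i). Reading off the sorted break points: {-3, 8}.
Verification: at each break x_0, at least two indices attain the minimum of min_i(a_i + i · x_0).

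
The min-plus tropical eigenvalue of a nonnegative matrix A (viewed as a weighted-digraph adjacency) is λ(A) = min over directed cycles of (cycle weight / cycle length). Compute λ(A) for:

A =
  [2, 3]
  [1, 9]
λ(A) = 2

Enumerate directed cycles and compute their means (weight / length). Sample:
  cycle 0 → 0: weight = 2, length = 1, mean = 2/1 ≈ 2.000
  cycle 1 → 1: weight = 9, length = 1, mean = 9/1 ≈ 9.000
  cycle 0 → 1 → 0: weight = 4, length = 2, mean = 4/2 ≈ 2.000
  cycle 1 → 0 → 1: weight = 4, length = 2, mean = 4/2 ≈ 2.000
Minimum mean = 2.000, attained e.g. along the cycle 0 → 0 with weight 2 and length 1. So λ(A) = 2/1 = 2.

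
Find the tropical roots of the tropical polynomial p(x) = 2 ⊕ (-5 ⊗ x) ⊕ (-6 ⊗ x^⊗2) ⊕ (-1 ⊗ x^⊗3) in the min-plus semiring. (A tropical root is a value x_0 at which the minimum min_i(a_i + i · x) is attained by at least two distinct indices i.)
Roots: {-5, 1, 7}

Each tropical root is a break point of the lower envelope of the lines y = a_i + i · x (there are 4 lines, with slopes 0, 1, ..., 3). Only the lines that attain the minimum somewhere contribute to roots; other lines are dominated. Here the surviving (envelope) indices are i = 3, i = 2, i = 1, i = 0.
Intersections between consecutive envelope lines give the roots: for adjacent envelope indices i < j the intersection is x = (a_i − a_j) / (j − i). Reading off the sorted break points: {-5, 1, 7}.
Verification: at each break x_0, at least two indices attain the minimum of min_i(a_i + i · x_0).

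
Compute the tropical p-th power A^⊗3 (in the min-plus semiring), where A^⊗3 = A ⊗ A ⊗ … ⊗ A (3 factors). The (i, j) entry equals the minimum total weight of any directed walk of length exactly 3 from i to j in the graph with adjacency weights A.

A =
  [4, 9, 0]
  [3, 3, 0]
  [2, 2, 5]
A^⊗3 =
  [5, 5, 2]
  [5, 5, 2]
  [4, 4, 5]

Each entry (A^⊗3)_ij equals the minimum over all length-3 walks i = v_0 → v_1 → … → v_3 = j of Σ_t A[v_t][v_{t+1}]. For example, for (i, j) = (0, 2) we minimise over 9 possible intermediate vertex sequences; the minimum is 2, attained along the walk 0 → 2 → 0 → 2.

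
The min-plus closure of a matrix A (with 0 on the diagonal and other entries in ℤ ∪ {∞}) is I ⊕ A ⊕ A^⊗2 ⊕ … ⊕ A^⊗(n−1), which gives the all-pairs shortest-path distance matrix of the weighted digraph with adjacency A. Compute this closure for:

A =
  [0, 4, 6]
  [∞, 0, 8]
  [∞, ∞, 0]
Closure =
  [0, 4, 6]
  [∞, 0, 8]
  [∞, ∞, 0]

This is the Floyd-Warshall all-pairs shortest-path computation. For each intermediate vertex k = 0, 1, …, 2, update dist[i][j] ← min(dist[i][j], dist[i][k] + dist[k][j]). The final matrix gives, for each (i, j), the minimum total weight of any directed path from i to j (possibly empty when i = j).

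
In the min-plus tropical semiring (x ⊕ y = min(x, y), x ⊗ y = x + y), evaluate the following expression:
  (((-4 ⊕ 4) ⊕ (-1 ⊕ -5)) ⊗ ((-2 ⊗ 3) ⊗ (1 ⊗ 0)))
(((-4 ⊕ 4) ⊕ (-1 ⊕ -5)) ⊗ ((-2 ⊗ 3) ⊗ (1 ⊗ 0))) = -3

Expand innermost to outermost. Recall ⊕ takes the minimum of its arguments and ⊗ takes their sum. Working out the expression (((-4 ⊕ 4) ⊕ (-1 ⊕ -5)) ⊗ ((-2 ⊗ 3) ⊗ (1 ⊗ 0))) gives -3.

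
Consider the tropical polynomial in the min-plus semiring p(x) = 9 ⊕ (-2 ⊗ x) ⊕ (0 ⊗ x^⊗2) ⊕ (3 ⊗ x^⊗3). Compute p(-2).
p(-2) = -4

A tropical monomial a ⊗ x^⊗i evaluates to a + i · x. Evaluating each term at x = -2:
  Term 0 contributes 9 + 0 · -2 = 9
  Term 1 contributes -2 + 1 · -2 = -4
  Term 2 contributes 0 + 2 · -2 = -4
  Term 3 contributes 3 + 3 · -2 = -3
p(-2) = ⊕ of these = min[9, -4, -4, -3] = -4.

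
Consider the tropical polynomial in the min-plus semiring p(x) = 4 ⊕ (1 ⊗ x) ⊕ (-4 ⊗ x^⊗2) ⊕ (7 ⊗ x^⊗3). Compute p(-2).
p(-2) = -8

A tropical monomial a ⊗ x^⊗i evaluates to a + i · x. Evaluating each term at x = -2:
  Term 0 contributes 4 + 0 · -2 = 4
  Term 1 contributes 1 + 1 · -2 = -1
  Term 2 contributes -4 + 2 · -2 = -8
  Term 3 contributes 7 + 3 · -2 = 1
p(-2) = ⊕ of these = min[4, -1, -8, 1] = -8.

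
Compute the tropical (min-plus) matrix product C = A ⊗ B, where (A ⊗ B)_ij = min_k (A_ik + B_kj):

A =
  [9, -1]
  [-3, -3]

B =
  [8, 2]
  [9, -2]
A ⊗ B =
  [8, -3]
  [5, -5]

Apply the min-plus product entry-by-entry:
  C[0][0] = min over k of (A[0][0] + B[0][0] = 9 + 8 = 17, A[0][1] + B[1][0] = -1 + 9 = 8) = 8 (attained at k = 1)
  C[0][1] = min over k of (A[0][0] + B[0][1] = 9 + 2 = 11, A[0][1] + B[1][1] = -1 + -2 = -3) = -3 (attained at k = 1)
  C[1][0] = min over k of (A[1][0] + B[0][0] = -3 + 8 = 5, A[1][1] + B[1][0] = -3 + 9 = 6) = 5 (attained at k = 0)
  C[1][1] = min over k of (A[1][0] + B[0][1] = -3 + 2 = -1, A[1][1] + B[1][1] = -3 + -2 = -5) = -5 (attained at k = 1)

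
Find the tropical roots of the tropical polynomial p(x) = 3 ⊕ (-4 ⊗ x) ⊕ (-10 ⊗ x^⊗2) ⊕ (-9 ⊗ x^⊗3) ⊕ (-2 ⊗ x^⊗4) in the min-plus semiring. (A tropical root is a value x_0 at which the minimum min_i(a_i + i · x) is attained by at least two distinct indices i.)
Roots: {-7, -1, 6, 7}

Each tropical root is a break point of the lower envelope of the lines y = a_i + i · x (there are 5 lines, with slopes 0, 1, ..., 4). Only the lines that attain the minimum somewhere contribute to roots; other lines are dominated. Here the surviving (envelope) indices are i = 4, i = 3, i = 2, i = 1, i = 0.
Intersections between consecutive envelope lines give the roots: for adjacent envelope indices i < j the intersection is x = (a_i − a_j) / (j − i). Reading off the sorted break points: {-7, -1, 6, 7}.
Verification: at each break x_0, at least two indices attain the minimum of min_i(a_i + i · x_0).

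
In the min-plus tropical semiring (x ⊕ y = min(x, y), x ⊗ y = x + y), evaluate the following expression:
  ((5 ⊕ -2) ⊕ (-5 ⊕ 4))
((5 ⊕ -2) ⊕ (-5 ⊕ 4)) = -5

Expand innermost to outermost. Recall ⊕ takes the minimum of its arguments and ⊗ takes their sum. Working out the expression ((5 ⊕ -2) ⊕ (-5 ⊕ 4)) gives -5.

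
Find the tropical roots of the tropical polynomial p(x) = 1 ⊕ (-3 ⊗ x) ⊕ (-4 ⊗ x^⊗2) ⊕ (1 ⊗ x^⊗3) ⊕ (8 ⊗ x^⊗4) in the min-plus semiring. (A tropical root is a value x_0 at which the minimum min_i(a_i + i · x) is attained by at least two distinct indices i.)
Roots: {-7, -5, 1, 4}

Each tropical root is a break point of the lower envelope of the lines y = a_i + i · x (there are 5 lines, with slopes 0, 1, ..., 4). Only the lines that attain the minimum somewhere contribute to roots; other lines are dominated. Here the surviving (envelope) indices are i = 4, i = 3, i = 2, i = 1, i = 0.
Intersections between consecutive envelope lines give the roots: for adjacent envelope indices i < j the intersection is x = (a_i − a_j) / (j − i). Reading off the sorted break points: {-7, -5, 1, 4}.
Verification: at each break x_0, at least two indices attain the minimum of min_i(a_i + i · x_0).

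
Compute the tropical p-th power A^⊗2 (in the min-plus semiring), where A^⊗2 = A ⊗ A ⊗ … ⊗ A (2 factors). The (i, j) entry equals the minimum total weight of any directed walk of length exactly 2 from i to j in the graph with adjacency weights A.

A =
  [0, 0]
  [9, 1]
A^⊗2 =
  [0, 0]
  [9, 2]

Each entry (A^⊗2)_ij equals the minimum over all length-2 walks i = v_0 → v_1 → … → v_2 = j of Σ_t A[v_t][v_{t+1}]. For example, for (i, j) = (0, 1) we minimise over 2 possible intermediate vertex sequences; the minimum is 0, attained along the walk 0 → 0 → 1.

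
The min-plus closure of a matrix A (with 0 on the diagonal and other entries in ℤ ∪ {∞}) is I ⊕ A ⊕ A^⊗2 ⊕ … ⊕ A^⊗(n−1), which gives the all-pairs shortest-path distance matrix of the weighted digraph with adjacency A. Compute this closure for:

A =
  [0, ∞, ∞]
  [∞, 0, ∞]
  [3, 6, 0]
Closure =
  [0, ∞, ∞]
  [∞, 0, ∞]
  [3, 6, 0]

This is the Floyd-Warshall all-pairs shortest-path computation. For each intermediate vertex k = 0, 1, …, 2, update dist[i][j] ← min(dist[i][j], dist[i][k] + dist[k][j]). The final matrix gives, for each (i, j), the minimum total weight of any directed path from i to j (possibly empty when i = j).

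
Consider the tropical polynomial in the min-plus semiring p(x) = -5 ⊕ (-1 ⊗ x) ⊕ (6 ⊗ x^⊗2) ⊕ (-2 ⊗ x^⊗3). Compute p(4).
p(4) = -5

A tropical monomial a ⊗ x^⊗i evaluates to a + i · x. Evaluating each term at x = 4:
  Term 0 contributes -5 + 0 · 4 = -5
  Term 1 contributes -1 + 1 · 4 = 3
  Term 2 contributes 6 + 2 · 4 = 14
  Term 3 contributes -2 + 3 · 4 = 10
p(4) = ⊕ of these = min[-5, 3, 14, 10] = -5.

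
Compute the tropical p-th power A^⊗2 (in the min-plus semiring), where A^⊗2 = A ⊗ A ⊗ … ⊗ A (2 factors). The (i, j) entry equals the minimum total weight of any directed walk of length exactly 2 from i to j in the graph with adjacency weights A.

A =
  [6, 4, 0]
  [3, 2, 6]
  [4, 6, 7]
A^⊗2 =
  [4, 6, 6]
  [5, 4, 3]
  [9, 8, 4]

Each entry (A^⊗2)_ij equals the minimum over all length-2 walks i = v_0 → v_1 → … → v_2 = j of Σ_t A[v_t][v_{t+1}]. For example, for (i, j) = (0, 2) we minimise over 3 possible intermediate vertex sequences; the minimum is 6, attained along the walk 0 → 0 → 2.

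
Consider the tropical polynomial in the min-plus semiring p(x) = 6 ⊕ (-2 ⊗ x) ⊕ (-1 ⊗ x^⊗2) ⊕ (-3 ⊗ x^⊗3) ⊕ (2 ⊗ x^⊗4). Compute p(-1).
p(-1) = -6

A tropical monomial a ⊗ x^⊗i evaluates to a + i · x. Evaluating each term at x = -1:
  Term 0 contributes 6 + 0 · -1 = 6
  Term 1 contributes -2 + 1 · -1 = -3
  Term 2 contributes -1 + 2 · -1 = -3
  Term 3 contributes -3 + 3 · -1 = -6
  Term 4 contributes 2 + 4 · -1 = -2
p(-1) = ⊕ of these = min[6, -3, -3, -6, -2] = -6.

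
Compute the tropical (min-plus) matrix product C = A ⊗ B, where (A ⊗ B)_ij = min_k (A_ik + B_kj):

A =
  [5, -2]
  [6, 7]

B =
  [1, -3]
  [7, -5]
A ⊗ B =
  [5, -7]
  [7, 2]

Apply the min-plus product entry-by-entry:
  C[0][0] = min over k of (A[0][0] + B[0][0] = 5 + 1 = 6, A[0][1] + B[1][0] = -2 + 7 = 5) = 5 (attained at k = 1)
  C[0][1] = min over k of (A[0][0] + B[0][1] = 5 + -3 = 2, A[0][1] + B[1][1] = -2 + -5 = -7) = -7 (attained at k = 1)
  C[1][0] = min over k of (A[1][0] + B[0][0] = 6 + 1 = 7, A[1][1] + B[1][0] = 7 + 7 = 14) = 7 (attained at k = 0)
  C[1][1] = min over k of (A[1][0] + B[0][1] = 6 + -3 = 3, A[1][1] + B[1][1] = 7 + -5 = 2) = 2 (attained at k = 1)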